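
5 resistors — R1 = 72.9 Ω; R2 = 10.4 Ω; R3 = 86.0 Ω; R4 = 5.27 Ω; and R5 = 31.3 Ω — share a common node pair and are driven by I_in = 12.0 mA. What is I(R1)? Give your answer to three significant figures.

I ≈ 0.480 mA

Total conductance ΣG = 1/72.9 + 1/10.4 + 1/86.0 + 1/5.27 + 1/31.3 = 0.3432 (units of 1/Ω).
R1 takes the fraction G_k/ΣG = 0.01372/0.3432 = 0.03997, so I = 12.0 × 0.03997 = 0.4796 mA.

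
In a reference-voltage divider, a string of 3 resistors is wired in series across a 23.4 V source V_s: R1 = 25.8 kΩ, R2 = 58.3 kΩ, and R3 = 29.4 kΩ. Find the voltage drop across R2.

V ≈ 12.0 V

ΣR = 25.8 + 58.3 + 29.4 = 113.5 kΩ.
Voltage divider: V = V_s · (58.30 / 113.5) = 23.4 × 0.5137 = 12.02 V.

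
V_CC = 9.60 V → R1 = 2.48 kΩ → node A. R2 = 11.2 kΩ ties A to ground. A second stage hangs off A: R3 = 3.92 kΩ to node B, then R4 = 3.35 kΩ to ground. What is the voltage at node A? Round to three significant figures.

V_A ≈ 6.14 V

The second stage (R3 + R4 = 7.270 kΩ) loads node A in parallel with R2.
Effective lower resistance at A: R2 ‖ 7.270 = 4.408 kΩ.
First divider: V_A = V_CC · 4.408/(2.48 + 4.408) = 6.144 V.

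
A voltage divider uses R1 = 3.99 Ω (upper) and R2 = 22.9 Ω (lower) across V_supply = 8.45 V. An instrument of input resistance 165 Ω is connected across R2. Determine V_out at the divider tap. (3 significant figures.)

First combine the lower leg with the load: R2 ‖ R_L = 20.11 Ω.
Then V_out = V_supply · R2'/(R1 + R2') = 8.45 × 20.11/24.10 = 7.051 V.

V_out ≈ 7.05 V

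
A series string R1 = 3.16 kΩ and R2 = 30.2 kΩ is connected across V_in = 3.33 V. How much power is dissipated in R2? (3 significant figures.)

The common current is I = 3.33/33.36 = 0.09982 mA.
P = I²R = 0.009964 × 30.2 = 0.3009 mW.

P ≈ 0.301 mW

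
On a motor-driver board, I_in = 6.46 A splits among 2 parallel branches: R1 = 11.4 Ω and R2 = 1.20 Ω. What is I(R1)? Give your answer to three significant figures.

Two-branch current divider: I_k = I_in · R_other/(R_1 + R_2).
I(R1) = 6.46 × 1.20/(11.4 + 1.20) = 6.46 × 0.09524 = 0.6152 A.

I ≈ 0.615 A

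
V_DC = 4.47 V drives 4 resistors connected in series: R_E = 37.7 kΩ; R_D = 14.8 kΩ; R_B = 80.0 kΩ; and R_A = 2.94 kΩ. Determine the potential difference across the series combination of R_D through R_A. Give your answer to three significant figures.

Series total: ΣR = 37.7 + 14.8 + 80.0 + 2.94 = 135.4 kΩ.
R_{R_D..R_A} = 14.8 + 80.0 + 2.94 = 97.74 kΩ.
V = V_DC · R/ΣR = 4.47 × 0.7216 = 3.226 V.

V ≈ 3.23 V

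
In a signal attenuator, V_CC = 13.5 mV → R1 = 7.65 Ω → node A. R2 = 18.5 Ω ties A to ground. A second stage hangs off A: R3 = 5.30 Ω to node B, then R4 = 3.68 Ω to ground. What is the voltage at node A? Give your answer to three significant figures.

V_A ≈ 5.96 mV

The second stage (R3 + R4 = 8.980 Ω) loads node A in parallel with R2.
Effective lower resistance at A: R2 ‖ 8.980 = 6.045 Ω.
V_A = 13.5 × 6.045/(7.65 + 6.045) = 5.959 mV.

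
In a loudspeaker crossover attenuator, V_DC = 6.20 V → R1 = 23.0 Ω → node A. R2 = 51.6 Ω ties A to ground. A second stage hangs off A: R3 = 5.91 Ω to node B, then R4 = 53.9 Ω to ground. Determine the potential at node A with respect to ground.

Node A sees R2 in parallel with the series input of stage 2, R3 + R4 = 59.81 Ω.
Effective lower resistance at A: R2 ‖ 59.81 = 27.70 Ω.
V_A = 6.20 × 27.70/(23.0 + 27.70) = 3.387 V.

V_A ≈ 3.39 V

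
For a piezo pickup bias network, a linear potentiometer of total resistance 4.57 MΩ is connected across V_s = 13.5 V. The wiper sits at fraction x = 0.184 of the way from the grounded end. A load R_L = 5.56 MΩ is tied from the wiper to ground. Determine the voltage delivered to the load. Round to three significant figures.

Lower segment x·R_p = 0.8409 MΩ; upper segment (1−x)·R_p = 3.729 MΩ.
Lower segment in parallel with the load: 0.8409 ‖ 5.56 = 0.7304 MΩ.
Then V_out = V_s · 0.7304/(3.729 + 0.7304) = 2.211 V.

V_out ≈ 2.21 V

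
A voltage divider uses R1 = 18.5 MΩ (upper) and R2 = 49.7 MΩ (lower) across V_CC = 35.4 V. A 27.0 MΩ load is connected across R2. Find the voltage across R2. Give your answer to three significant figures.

First combine the lower leg with the load: R2 ‖ R_L = 17.50 MΩ.
Then V_out = V_CC · R2'/(R1 + R2') = 35.4 × 17.50/36.00 = 17.21 V.
(Unloaded it would be 25.8 V; the load pulls it down.)

V_out ≈ 17.2 V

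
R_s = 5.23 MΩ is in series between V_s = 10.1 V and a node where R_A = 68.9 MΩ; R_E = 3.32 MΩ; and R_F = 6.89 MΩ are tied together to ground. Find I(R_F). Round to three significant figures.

I ≈ 0.430 µA

Combine the parallel branches: R_p = (1/68.9 + 1/3.32 + 1/6.89)⁻¹ = 2.170 MΩ.
V_A by voltage divider: V_A = 10.1 × 2.170/(5.23 + 2.170) = 2.962 V.
I(R_F) = V_A / R_F = 2.962/6.89 = 0.4298 µA.
(Equivalently: I_total = 1.365 µA, then current-divider fraction G_k/ΣG = 0.3149.)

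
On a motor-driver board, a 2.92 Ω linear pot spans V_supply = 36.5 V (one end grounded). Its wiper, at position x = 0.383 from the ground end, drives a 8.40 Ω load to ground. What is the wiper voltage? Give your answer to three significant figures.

Lower segment x·R_p = 1.118 Ω; upper segment (1−x)·R_p = 1.802 Ω.
R_L loads the lower segment: effective lower R = 0.9870 Ω.
Then V_out = V_supply · 0.9870/(1.802 + 0.9870) = 12.92 V.
(Unloaded: V_out = x·V_supply = 14.0 V.)

V_out ≈ 12.9 V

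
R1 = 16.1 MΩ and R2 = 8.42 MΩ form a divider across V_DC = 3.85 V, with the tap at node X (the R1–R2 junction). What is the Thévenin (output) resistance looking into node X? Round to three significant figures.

Looking into X with the source shorted: R_th = R1·R2/(R1+R2) = 16.10 × 8.42/24.52 = 5.529 MΩ.

R_th ≈ 5.53 MΩ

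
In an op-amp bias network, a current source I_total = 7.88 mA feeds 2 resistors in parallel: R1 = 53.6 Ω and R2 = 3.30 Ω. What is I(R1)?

For two parallel branches, I_k = I_total · (other R)/(sum of R).
I(R1) = 7.88 × 3.30/(53.6 + 3.30) = 7.88 × 0.05800 = 0.4570 mA.

I ≈ 0.457 mA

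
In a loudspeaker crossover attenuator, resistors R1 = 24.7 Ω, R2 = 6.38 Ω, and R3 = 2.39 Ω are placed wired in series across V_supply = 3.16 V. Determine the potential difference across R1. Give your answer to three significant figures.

Total series resistance ΣR = 24.7 + 6.38 + 2.39 = 33.47 Ω.
V = V_supply · R/ΣR = 3.16 × 0.7380 = 2.332 V.

V ≈ 2.33 V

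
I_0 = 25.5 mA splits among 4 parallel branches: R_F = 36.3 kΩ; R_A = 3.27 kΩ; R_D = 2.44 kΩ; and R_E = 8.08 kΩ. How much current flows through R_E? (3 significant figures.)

Conductances: ΣG = 1/36.3 + 1/3.27 + 1/2.44 + 1/8.08 = 0.8670 (1/kΩ).
R_E takes the fraction G_k/ΣG = 0.1238/0.8670 = 0.1428, so I = 25.5 × 0.1428 = 3.640 mA.

I ≈ 3.64 mA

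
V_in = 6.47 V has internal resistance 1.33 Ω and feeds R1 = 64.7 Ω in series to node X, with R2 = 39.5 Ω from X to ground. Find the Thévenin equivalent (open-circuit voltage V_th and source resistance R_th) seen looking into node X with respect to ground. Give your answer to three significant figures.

V_th ≈ 2.42 V, R_th ≈ 24.7 Ω

R1' = 1.33 + 64.7 = 66.03 Ω (source resistance + R1).
With X open, the divider is unloaded: V_th = 6.47 × 39.5/105.5 = 2.422 V.
Looking into X with the source shorted: R_th = R1'·R2/(R1'+R2) = 66.03 × 39.5/105.5 = 24.72 Ω.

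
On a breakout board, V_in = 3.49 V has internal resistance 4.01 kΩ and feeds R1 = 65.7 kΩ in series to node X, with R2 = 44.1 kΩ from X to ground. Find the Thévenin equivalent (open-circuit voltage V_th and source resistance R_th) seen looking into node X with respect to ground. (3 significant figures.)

V_th ≈ 1.35 V, R_th ≈ 27.0 kΩ

R1' = 4.01 + 65.7 = 69.71 kΩ (source resistance + R1).
With X open, the divider is unloaded: V_th = 3.49 × 44.1/113.8 = 1.352 V.
Looking into X with the source shorted: R_th = R1'·R2/(R1'+R2) = 69.71 × 44.1/113.8 = 27.01 kΩ.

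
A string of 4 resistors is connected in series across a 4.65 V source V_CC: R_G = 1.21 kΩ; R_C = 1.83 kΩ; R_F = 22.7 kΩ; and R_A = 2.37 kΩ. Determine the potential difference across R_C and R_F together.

Series total: ΣR = 1.21 + 1.83 + 22.7 + 2.37 = 28.11 kΩ.
R_{R_C..R_F} = 1.83 + 22.7 = 24.53 kΩ.
By the voltage-divider rule, V = 4.65 × 24.53/28.11 = 4.058 V.

V ≈ 4.06 V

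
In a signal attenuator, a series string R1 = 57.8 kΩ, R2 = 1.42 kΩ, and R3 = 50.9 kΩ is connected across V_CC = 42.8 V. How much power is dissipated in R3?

P ≈ 7.69 mW

The common current is I = 42.8/110.1 = 0.3887 mA.
V(R3) = I·R = 19.78 V; P = V·I = 19.78 × 0.3887 = 7.689 mW.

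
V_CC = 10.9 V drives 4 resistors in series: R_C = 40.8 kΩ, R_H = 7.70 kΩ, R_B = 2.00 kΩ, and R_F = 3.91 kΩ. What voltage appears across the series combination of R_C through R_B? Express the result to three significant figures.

Series total: ΣR = 40.8 + 7.70 + 2.00 + 3.91 = 54.41 kΩ.
R_{R_C..R_B} = 40.8 + 7.70 + 2.00 = 50.50 kΩ.
V = V_CC · R/ΣR = 10.9 × 0.9281 = 10.12 V.

V ≈ 10.1 V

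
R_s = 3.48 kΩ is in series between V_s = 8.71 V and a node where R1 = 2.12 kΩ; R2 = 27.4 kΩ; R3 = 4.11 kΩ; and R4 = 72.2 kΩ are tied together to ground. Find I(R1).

Equivalent of the parallel group: R_p = 1.307 kΩ.
Node voltage V_A = V_s · R_p/(R_s + R_p) = 8.71 × 0.2730 = 2.378 V.
Branch current I = V_A/R1 = 2.378/2.12 = 1.121 mA.

I ≈ 1.12 mA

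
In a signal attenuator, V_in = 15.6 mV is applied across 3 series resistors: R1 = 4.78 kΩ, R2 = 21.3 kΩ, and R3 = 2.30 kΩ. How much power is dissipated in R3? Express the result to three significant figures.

The common current is I = 15.6/28.38 = 0.5497 µA.
P = I²R = 0.3022 × 2.30 = 0.6949 nW.

P ≈ 0.695 nW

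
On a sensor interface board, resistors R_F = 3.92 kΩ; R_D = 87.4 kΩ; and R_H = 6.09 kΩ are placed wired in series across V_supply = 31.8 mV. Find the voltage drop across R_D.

V ≈ 28.5 mV

ΣR = 3.92 + 87.4 + 6.09 = 97.41 kΩ.
Voltage divider: V = V_supply · (87.40 / 97.41) = 31.8 × 0.8972 = 28.53 mV.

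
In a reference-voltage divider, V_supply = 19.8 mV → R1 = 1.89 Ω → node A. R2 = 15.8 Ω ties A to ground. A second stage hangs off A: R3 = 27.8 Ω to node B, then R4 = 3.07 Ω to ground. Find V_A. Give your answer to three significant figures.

V_A ≈ 16.8 mV

The second stage (R3 + R4 = 30.87 Ω) loads node A in parallel with R2.
R2 ‖ (R3+R4) = 10.45 Ω.
So V_A = 19.8 × 0.8469 = 16.77 mV.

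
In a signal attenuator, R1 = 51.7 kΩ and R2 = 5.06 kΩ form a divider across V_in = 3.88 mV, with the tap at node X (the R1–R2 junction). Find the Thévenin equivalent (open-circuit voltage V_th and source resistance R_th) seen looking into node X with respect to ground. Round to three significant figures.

V_th ≈ 0.346 mV, R_th ≈ 4.61 kΩ

V_th is the unloaded tap voltage: V_in · R2/(R1+R2) = 3.88 × 0.08915 = 0.3459 mV.
With V_in suppressed (replaced by a short), R_th = R1 ‖ R2 = (51.70 × 5.06)/(51.70 + 5.06) = 4.609 kΩ.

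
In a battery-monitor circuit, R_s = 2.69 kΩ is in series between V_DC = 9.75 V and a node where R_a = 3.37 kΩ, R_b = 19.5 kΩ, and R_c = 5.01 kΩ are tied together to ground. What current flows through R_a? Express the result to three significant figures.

Combine the parallel branches: R_p = (1/3.37 + 1/19.5 + 1/5.01)⁻¹ = 1.826 kΩ.
V_A = 9.75 × 1.826/4.516 = 3.942 V.
I(R_a) = V_A / R_a = 3.942/3.37 = 1.170 mA.
(Check via current divider: I_total = 2.159 mA; share G_k/ΣG = 0.5419 → same result.)

I ≈ 1.17 mA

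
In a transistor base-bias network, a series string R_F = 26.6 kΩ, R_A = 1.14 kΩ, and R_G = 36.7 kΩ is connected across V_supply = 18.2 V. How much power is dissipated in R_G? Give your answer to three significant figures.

P ≈ 2.93 mW

The common current is I = 18.2/64.44 = 0.2824 mA.
V(R_G) = I·R = 10.37 V; P = V·I = 10.37 × 0.2824 = 2.928 mW.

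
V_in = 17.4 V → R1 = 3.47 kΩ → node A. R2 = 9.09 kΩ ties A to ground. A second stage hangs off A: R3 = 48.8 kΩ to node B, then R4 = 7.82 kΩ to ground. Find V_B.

Looking into the second stage from A: R3 + R4 = 56.62 kΩ appears in parallel with R2.
R2 ‖ (R3+R4) = 7.833 kΩ.
So V_A = 17.4 × 0.6930 = 12.06 V.
Stage 2 is unloaded, so V_B = V_A · R4/(R3+R4) = 12.06 × 7.82/56.62 = 1.665 V.

V_B ≈ 1.67 V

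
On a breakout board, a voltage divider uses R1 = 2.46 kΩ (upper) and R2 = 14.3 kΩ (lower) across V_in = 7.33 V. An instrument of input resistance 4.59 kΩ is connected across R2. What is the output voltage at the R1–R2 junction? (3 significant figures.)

V_out ≈ 4.29 V

First combine the lower leg with the load: R2 ‖ R_L = 3.475 kΩ.
Now apply the divider: V_out = 7.33 × 0.5855 = 4.292 V.
(Unloaded it would be 6.25 V; the load pulls it down.)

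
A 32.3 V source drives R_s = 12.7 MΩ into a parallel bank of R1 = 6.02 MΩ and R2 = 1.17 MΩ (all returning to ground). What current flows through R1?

I ≈ 0.384 µA

Equivalent of the parallel group: R_p = 0.9796 MΩ.
V_A = 32.3 × 0.9796/13.68 = 2.313 V.
Branch current I = V_A/R1 = 2.313/6.02 = 0.3842 µA.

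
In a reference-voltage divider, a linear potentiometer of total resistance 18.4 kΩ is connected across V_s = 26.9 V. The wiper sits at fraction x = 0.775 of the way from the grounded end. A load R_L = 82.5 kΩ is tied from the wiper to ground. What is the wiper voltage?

V_out ≈ 20.1 V

Split the track: R_lower = x·R_p = 14.26 kΩ, R_upper = (1−x)·R_p = 4.140 kΩ.
R_L loads the lower segment: effective lower R = 12.16 kΩ.
Loaded-divider output: V_out = 26.9 × 0.7460 = 20.07 V.
(Unloaded: V_out = x·V_s = 20.8 V.)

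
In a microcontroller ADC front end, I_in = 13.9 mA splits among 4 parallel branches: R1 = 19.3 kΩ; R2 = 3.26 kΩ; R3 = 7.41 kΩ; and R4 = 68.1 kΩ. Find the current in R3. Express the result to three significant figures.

Total conductance ΣG = 1/19.3 + 1/3.26 + 1/7.41 + 1/68.1 = 0.5082 (units of 1/kΩ).
R3 takes the fraction G_k/ΣG = 0.1350/0.5082 = 0.2656, so I = 13.9 × 0.2656 = 3.691 mA.

I ≈ 3.69 mA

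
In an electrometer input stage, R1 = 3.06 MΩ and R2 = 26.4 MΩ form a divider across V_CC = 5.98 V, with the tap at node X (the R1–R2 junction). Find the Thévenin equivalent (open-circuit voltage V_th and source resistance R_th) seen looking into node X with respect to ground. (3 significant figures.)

With X open, the divider is unloaded: V_th = 5.98 × 26.4/29.46 = 5.359 V.
Zeroing V_CC shorts the top of R1 to ground, so R_th = R1 ‖ R2 = 2.742 MΩ.

V_th ≈ 5.36 V, R_th ≈ 2.74 MΩ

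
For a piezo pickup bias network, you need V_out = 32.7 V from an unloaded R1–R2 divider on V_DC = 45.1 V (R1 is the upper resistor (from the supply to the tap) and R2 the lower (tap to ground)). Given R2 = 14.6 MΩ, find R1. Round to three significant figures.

Required fraction k = V_out/V_DC = 0.7251.
So R1 = R2 · (V_DC/V_out − 1) = 14.6 × (45.1/32.7 − 1) = 14.6 × 0.3792 = 5.536 MΩ.

R1 ≈ 5.54 MΩ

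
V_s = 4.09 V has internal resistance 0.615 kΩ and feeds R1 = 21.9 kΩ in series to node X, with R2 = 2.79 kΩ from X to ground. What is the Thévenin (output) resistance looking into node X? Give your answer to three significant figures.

R1' = 0.615 + 21.9 = 22.51 kΩ (source resistance + R1).
Looking into X with the source shorted: R_th = R1'·R2/(R1'+R2) = 22.51 × 2.79/25.30 = 2.482 kΩ.

R_th ≈ 2.48 kΩ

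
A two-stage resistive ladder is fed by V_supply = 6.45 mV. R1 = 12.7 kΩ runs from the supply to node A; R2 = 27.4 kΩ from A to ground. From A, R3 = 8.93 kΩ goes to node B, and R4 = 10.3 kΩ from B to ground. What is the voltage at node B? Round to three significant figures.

Node A sees R2 in parallel with the series input of stage 2, R3 + R4 = 19.23 kΩ.
R2 ‖ (R3+R4) = 11.30 kΩ.
So V_A = 6.45 × 0.4708 = 3.037 mV.
V_B = V_A × 0.5356 = 1.627 mV.

V_B ≈ 1.63 mV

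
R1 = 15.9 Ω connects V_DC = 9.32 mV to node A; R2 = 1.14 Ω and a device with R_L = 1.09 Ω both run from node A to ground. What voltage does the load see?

V_out ≈ 0.316 mV

The load sits in parallel with R2, giving an effective lower resistance R2' = R2·R_L/(R2+R_L) = 0.5572 Ω.
Now apply the divider: V_out = 9.32 × 0.03386 = 0.3156 mV.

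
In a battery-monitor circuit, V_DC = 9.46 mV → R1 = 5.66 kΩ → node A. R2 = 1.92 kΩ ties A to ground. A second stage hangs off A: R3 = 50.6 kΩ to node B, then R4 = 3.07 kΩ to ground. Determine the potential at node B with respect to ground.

Looking into the second stage from A: R3 + R4 = 53.67 kΩ appears in parallel with R2.
R2 ‖ (R3+R4) = 1.854 kΩ.
So V_A = 9.46 × 0.2467 = 2.334 mV.
V_B = V_A × 0.05720 = 0.1335 mV.

V_B ≈ 0.133 mV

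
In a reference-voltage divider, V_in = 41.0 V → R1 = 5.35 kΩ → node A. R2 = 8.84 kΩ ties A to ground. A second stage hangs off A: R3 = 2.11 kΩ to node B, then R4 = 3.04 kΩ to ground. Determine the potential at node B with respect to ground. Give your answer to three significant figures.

V_B ≈ 9.15 V

Looking into the second stage from A: R3 + R4 = 5.150 kΩ appears in parallel with R2.
Effective lower resistance at A: R2 ‖ 5.150 = 3.254 kΩ.
V_A = 41.0 × 3.254/(5.35 + 3.254) = 15.51 V.
Stage 2 is unloaded, so V_B = V_A · R4/(R3+R4) = 15.51 × 3.04/5.150 = 9.153 V.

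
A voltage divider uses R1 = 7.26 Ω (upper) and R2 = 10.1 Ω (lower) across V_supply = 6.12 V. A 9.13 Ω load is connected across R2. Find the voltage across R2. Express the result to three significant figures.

The load sits in parallel with R2, giving an effective lower resistance R2' = R2·R_L/(R2+R_L) = 4.795 Ω.
Then V_out = V_supply · R2'/(R1 + R2') = 6.12 × 4.795/12.06 = 2.434 V.
(Unloaded it would be 3.56 V; the load pulls it down.)

V_out ≈ 2.43 V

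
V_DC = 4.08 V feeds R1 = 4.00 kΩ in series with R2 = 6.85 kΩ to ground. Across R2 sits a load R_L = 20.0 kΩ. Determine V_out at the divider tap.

First combine the lower leg with the load: R2 ‖ R_L = 5.102 kΩ.
Voltage divider with the loaded lower leg: V_out = 4.08 × 5.102/(4.00 + 5.102) = 4.08 × 0.5606 = 2.287 V.

V_out ≈ 2.29 V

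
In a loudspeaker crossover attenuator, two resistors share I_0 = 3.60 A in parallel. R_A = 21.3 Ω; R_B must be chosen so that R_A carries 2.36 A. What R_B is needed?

The fraction through R_A equals R_B/(R_A+R_B).
With f = 0.6556, R_B = R_A · f/(1−f) = 21.3 × 1.903 = 40.54 Ω.

R_B ≈ 40.5 Ω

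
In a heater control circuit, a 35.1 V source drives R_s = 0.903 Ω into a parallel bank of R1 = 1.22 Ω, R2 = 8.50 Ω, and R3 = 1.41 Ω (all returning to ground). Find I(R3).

I ≈ 10.0 A

Combine the parallel branches: R_p = (1/1.22 + 1/8.50 + 1/1.41)⁻¹ = 0.6073 Ω.
Node voltage V_A = V_DC · R_p/(R_s + R_p) = 35.1 × 0.4021 = 14.11 V.
I(R3) = V_A / R3 = 14.11/1.41 = 10.01 A.
(Check via current divider: I_total = 23.24 A; share G_k/ΣG = 0.4307 → same result.)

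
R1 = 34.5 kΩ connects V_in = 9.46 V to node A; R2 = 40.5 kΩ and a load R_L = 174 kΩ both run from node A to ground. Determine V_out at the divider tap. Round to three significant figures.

R2 ‖ R_L = (40.5 × 174)/(40.5 + 174) = 32.85 kΩ.
Voltage divider with the loaded lower leg: V_out = 9.46 × 32.85/(34.5 + 32.85) = 9.46 × 0.4878 = 4.614 V.

V_out ≈ 4.61 V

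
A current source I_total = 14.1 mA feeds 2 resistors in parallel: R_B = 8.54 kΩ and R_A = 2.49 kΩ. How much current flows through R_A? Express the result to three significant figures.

For two parallel branches, I_k = I_total · (other R)/(sum of R).
So I = 14.1 × 8.54/11.03 = 10.92 mA.

I ≈ 10.9 mA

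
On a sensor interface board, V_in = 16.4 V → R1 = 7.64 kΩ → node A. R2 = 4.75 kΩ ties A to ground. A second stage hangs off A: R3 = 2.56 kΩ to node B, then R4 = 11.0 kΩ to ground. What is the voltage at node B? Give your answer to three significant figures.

V_B ≈ 4.19 V

Looking into the second stage from A: R3 + R4 = 13.56 kΩ appears in parallel with R2.
R2 ‖ (R3+R4) = 3.518 kΩ.
V_A = 16.4 × 3.518/(7.64 + 3.518) = 5.170 V.
V_B = V_A × 0.8112 = 4.194 V.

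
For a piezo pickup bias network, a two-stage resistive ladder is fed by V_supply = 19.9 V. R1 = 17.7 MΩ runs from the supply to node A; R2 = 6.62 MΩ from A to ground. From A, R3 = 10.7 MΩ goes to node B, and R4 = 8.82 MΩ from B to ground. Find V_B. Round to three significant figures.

Node A sees R2 in parallel with the series input of stage 2, R3 + R4 = 19.52 MΩ.
Effective lower resistance at A: R2 ‖ 19.52 = 4.943 MΩ.
V_A = 19.9 × 4.943/(17.7 + 4.943) = 4.345 V.
V_B = V_A × 0.4518 = 1.963 V.

V_B ≈ 1.96 V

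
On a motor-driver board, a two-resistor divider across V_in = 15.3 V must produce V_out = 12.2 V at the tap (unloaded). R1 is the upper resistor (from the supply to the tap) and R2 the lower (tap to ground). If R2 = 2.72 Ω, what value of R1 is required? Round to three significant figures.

The divider ratio is R2/(R1+R2) = 12.2/15.3 = 0.7974.
R1 = R2·(1/k − 1) = 2.72 × 0.2541 = 0.6911 Ω.

R1 ≈ 0.691 Ω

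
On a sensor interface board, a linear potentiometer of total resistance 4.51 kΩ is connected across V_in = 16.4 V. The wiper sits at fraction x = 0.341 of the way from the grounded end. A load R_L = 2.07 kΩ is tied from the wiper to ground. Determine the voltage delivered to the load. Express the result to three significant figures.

Split the track: R_lower = x·R_p = 1.538 kΩ, R_upper = (1−x)·R_p = 2.972 kΩ.
R_L loads the lower segment: effective lower R = 0.8824 kΩ.
V_out = 16.4 × 0.8824/(2.972 + 0.8824) = 3.754 V.

V_out ≈ 3.75 V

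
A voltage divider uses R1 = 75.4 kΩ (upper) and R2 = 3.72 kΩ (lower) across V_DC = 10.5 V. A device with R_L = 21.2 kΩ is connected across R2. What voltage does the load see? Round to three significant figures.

R2 ‖ R_L = (3.72 × 21.2)/(3.72 + 21.2) = 3.165 kΩ.
Then V_out = V_DC · R2'/(R1 + R2') = 10.5 × 3.165/78.56 = 0.4230 V.
(Unloaded it would be 0.494 V; the load pulls it down.)

V_out ≈ 0.423 V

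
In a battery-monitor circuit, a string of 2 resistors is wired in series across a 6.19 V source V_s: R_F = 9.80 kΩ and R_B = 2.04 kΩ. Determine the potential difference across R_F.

V ≈ 5.12 V

ΣR = 9.80 + 2.04 = 11.84 kΩ.
Voltage divider: V = V_s · (9.800 / 11.84) = 6.19 × 0.8277 = 5.123 V.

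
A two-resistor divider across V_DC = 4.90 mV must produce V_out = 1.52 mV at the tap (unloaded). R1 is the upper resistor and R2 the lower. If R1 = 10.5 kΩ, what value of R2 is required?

R2 ≈ 4.72 kΩ

The divider ratio is R2/(R1+R2) = 1.52/4.90 = 0.3102.
Rearranging, R2 = R1·k/(1−k) = 10.5 × 0.4497 = 4.722 kΩ.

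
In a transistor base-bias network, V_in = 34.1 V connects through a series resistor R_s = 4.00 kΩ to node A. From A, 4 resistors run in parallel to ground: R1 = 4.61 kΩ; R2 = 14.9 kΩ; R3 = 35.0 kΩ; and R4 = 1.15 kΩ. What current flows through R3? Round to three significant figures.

I ≈ 0.170 mA

Parallel bank: R_p = 1/(1/4.61 + 1/14.9 + 1/35.0 + 1/1.15) = 0.8459 kΩ.
V_A = 34.1 × 0.8459/4.846 = 5.953 V.
I(R3) = V_A / R3 = 5.953/35.0 = 0.1701 mA.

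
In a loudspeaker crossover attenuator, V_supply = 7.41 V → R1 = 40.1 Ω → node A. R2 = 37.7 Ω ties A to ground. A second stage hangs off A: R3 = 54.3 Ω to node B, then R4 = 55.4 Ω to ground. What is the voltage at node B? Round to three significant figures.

Looking into the second stage from A: R3 + R4 = 109.7 Ω appears in parallel with R2.
R2 ‖ (R3+R4) = 28.06 Ω.
So V_A = 7.41 × 0.4117 = 3.050 V.
V_B = V_A × 0.5050 = 1.540 V.

V_B ≈ 1.54 V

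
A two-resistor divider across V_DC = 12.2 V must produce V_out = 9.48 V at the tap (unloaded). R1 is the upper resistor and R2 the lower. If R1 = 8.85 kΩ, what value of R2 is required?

R2 ≈ 30.8 kΩ

The divider ratio is R2/(R1+R2) = 9.48/12.2 = 0.7770.
R2 = R1 · 0.7770/(1 − 0.7770) = 30.84 kΩ.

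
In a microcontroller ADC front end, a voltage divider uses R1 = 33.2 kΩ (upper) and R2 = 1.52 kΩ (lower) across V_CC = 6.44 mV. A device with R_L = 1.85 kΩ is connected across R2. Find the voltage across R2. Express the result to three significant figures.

V_out ≈ 0.158 mV

First combine the lower leg with the load: R2 ‖ R_L = 0.8344 kΩ.
Now apply the divider: V_out = 6.44 × 0.02452 = 0.1579 mV.
(Unloaded it would be 0.282 mV; the load pulls it down.)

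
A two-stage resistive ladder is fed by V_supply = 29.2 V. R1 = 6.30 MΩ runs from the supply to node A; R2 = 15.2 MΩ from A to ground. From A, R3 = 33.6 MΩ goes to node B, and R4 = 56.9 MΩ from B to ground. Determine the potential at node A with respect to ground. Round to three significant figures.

Node A sees R2 in parallel with the series input of stage 2, R3 + R4 = 90.50 MΩ.
R2 ‖ (R3+R4) = 13.01 MΩ.
So V_A = 29.2 × 0.6738 = 19.68 V.

V_A ≈ 19.7 V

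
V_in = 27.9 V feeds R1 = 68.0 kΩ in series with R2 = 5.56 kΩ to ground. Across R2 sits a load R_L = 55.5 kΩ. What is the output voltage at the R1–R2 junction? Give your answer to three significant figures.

The load sits in parallel with R2, giving an effective lower resistance R2' = R2·R_L/(R2+R_L) = 5.054 kΩ.
Voltage divider with the loaded lower leg: V_out = 27.9 × 5.054/(68.0 + 5.054) = 27.9 × 0.06918 = 1.930 V.

V_out ≈ 1.93 V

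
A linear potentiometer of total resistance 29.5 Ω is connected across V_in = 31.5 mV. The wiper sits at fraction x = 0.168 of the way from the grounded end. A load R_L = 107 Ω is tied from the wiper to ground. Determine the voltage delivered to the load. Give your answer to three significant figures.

V_out ≈ 5.10 mV

Split the track: R_lower = x·R_p = 4.956 Ω, R_upper = (1−x)·R_p = 24.54 Ω.
(x·R_p) ‖ R_L = 4.737 Ω.
V_out = 31.5 × 4.737/(24.54 + 4.737) = 5.096 mV.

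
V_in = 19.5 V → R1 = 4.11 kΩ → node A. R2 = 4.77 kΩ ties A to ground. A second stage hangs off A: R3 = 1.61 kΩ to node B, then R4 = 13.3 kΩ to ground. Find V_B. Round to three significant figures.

The second stage (R3 + R4 = 14.91 kΩ) loads node A in parallel with R2.
R2 ‖ (R3+R4) = 3.614 kΩ.
V_A = 19.5 × 3.614/(4.11 + 3.614) = 9.124 V.
Then the unloaded second divider: V_B = V_A × R4/(R3+R4) = 9.124 × 0.8920 = 8.139 V.

V_B ≈ 8.14 V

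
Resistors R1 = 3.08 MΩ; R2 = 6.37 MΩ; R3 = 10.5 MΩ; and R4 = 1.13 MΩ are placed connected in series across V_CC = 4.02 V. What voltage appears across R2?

ΣR = 3.08 + 6.37 + 10.5 + 1.13 = 21.08 MΩ.
By the voltage-divider rule, V = 4.02 × 6.370/21.08 = 1.215 V.

V ≈ 1.21 V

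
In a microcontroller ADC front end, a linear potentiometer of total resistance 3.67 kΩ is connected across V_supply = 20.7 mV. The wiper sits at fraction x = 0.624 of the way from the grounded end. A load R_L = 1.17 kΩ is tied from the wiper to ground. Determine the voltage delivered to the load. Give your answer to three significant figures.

The pot divides into 1.380 kΩ above the wiper and 2.290 kΩ below.
(x·R_p) ‖ R_L = 0.7744 kΩ.
V_out = 20.7 × 0.7744/(1.380 + 0.7744) = 7.441 mV.

V_out ≈ 7.44 mV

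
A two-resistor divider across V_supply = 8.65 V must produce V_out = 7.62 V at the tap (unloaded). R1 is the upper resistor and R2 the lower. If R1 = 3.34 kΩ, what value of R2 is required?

Required fraction k = V_out/V_supply = 0.8809.
So R2 = R1 · V_out/(V_supply − V_out) = 3.34 × 7.62/(8.65 − 7.62) = 3.34 × 7.398 = 24.71 kΩ.

R2 ≈ 24.7 kΩ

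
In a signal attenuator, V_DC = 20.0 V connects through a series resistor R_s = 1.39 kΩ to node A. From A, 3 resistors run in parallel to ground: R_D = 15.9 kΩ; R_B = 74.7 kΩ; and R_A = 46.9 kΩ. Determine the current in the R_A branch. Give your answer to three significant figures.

I ≈ 0.375 mA

Parallel bank: R_p = 1/(1/15.9 + 1/74.7 + 1/46.9) = 10.25 kΩ.
V_A by voltage divider: V_A = 20.0 × 10.25/(1.39 + 10.25) = 17.61 V.
Branch current I = V_A/R_A = 17.61/46.9 = 0.3755 mA.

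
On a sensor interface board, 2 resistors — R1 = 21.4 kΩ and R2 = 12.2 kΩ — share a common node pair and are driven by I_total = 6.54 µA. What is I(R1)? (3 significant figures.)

Two-branch current divider: I_k = I_total · R_other/(R_1 + R_2).
I(R1) = 6.54 × 12.2/(21.4 + 12.2) = 6.54 × 0.3631 = 2.375 µA.

I ≈ 2.37 µA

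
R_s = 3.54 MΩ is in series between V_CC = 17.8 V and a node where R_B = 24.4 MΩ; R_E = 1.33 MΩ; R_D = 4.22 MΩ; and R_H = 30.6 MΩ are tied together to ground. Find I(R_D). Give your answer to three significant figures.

Combine the parallel branches: R_p = (1/24.4 + 1/1.33 + 1/4.22 + 1/30.6)⁻¹ = 0.9412 MΩ.
Node voltage V_A = V_CC · R_p/(R_s + R_p) = 17.8 × 0.2100 = 3.738 V.
I(R_D) = V_A / R_D = 3.738/4.22 = 0.8859 µA.

I ≈ 0.886 µA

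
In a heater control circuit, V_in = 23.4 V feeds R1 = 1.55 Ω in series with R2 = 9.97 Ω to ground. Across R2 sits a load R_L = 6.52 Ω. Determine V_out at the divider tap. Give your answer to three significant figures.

V_out ≈ 16.8 V

R2 ‖ R_L = (9.97 × 6.52)/(9.97 + 6.52) = 3.942 Ω.
Voltage divider with the loaded lower leg: V_out = 23.4 × 3.942/(1.55 + 3.942) = 23.4 × 0.7178 = 16.80 V.
(Unloaded it would be 20.3 V; the load pulls it down.)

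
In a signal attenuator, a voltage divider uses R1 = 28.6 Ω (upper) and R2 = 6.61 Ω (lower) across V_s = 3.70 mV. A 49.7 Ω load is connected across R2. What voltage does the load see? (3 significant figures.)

First combine the lower leg with the load: R2 ‖ R_L = 5.834 Ω.
Now apply the divider: V_out = 3.70 × 0.1694 = 0.6269 mV.

V_out ≈ 0.627 mV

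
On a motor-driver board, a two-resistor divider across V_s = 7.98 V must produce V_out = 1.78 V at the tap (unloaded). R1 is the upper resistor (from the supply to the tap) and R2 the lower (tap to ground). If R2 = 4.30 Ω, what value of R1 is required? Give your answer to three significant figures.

The divider ratio is R2/(R1+R2) = 1.78/7.98 = 0.2231.
Rearranging, R1 = R2·(1−k)/k = 4.30 × 3.483 = 14.98 Ω.

R1 ≈ 15.0 Ω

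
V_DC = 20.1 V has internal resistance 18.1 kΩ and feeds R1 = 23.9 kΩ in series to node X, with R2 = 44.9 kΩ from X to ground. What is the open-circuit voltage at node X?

V_th ≈ 10.4 V

R1' = 18.1 + 23.9 = 42.00 kΩ (source resistance + R1).
With X open, the divider is unloaded: V_th = 20.1 × 44.9/86.90 = 10.39 V.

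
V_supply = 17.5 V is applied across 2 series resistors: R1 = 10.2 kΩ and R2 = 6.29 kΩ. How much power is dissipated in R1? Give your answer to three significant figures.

P ≈ 11.5 mW

The common current is I = 17.5/16.49 = 1.061 mA.
P(R1) = I²·R1 = (1.061)² × 10.2 = 11.49 mW.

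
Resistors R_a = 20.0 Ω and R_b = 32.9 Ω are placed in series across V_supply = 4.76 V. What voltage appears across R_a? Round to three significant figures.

ΣR = 20.0 + 32.9 = 52.90 Ω.
By the voltage-divider rule, V = 4.76 × 20.00/52.90 = 1.800 V.

V ≈ 1.80 V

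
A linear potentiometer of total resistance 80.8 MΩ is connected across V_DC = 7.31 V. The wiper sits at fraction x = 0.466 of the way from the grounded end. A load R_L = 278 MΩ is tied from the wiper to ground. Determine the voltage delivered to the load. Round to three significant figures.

The pot divides into 43.15 MΩ above the wiper and 37.65 MΩ below.
(x·R_p) ‖ R_L = 33.16 MΩ.
Then V_out = V_DC · 33.16/(43.15 + 33.16) = 3.177 V.
(Unloaded: V_out = x·V_DC = 3.41 V.)

V_out ≈ 3.18 V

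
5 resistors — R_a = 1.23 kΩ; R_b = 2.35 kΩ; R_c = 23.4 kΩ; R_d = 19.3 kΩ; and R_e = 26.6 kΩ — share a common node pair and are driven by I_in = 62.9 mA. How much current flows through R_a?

I ≈ 37.3 mA

ΣG = 1/1.23 + 1/2.35 + 1/23.4 + 1/19.3 + 1/26.6 = 1.371.
By the current-divider rule, I = I_in · G_k/ΣG = 62.9 × 0.5931 = 37.31 mA.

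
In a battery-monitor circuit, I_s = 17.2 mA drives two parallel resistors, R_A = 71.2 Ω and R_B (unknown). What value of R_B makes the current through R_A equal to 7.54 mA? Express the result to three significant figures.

In a two-way split, I_A/I_s = R_B/(R_A + R_B).
With f = 0.4384, R_B = R_A · f/(1−f) = 71.2 × 0.7805 = 55.57 Ω.

R_B ≈ 55.6 Ω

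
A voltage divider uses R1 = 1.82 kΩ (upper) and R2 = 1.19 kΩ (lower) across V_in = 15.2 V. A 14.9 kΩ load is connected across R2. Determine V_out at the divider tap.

First combine the lower leg with the load: R2 ‖ R_L = 1.102 kΩ.
Now apply the divider: V_out = 15.2 × 0.3771 = 5.732 V.

V_out ≈ 5.73 V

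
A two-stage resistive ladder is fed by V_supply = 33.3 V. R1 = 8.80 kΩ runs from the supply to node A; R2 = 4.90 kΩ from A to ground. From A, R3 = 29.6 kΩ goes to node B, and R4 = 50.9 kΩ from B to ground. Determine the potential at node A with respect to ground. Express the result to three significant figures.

Node A sees R2 in parallel with the series input of stage 2, R3 + R4 = 80.50 kΩ.
Effective lower resistance at A: R2 ‖ 80.50 = 4.619 kΩ.
V_A = 33.3 × 4.619/(8.80 + 4.619) = 11.46 V.

V_A ≈ 11.5 V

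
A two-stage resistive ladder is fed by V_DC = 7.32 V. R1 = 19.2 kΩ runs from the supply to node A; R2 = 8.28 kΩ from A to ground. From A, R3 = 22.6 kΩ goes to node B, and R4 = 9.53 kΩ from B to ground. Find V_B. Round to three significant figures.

V_B ≈ 0.554 V

Node A sees R2 in parallel with the series input of stage 2, R3 + R4 = 32.13 kΩ.
R2 ‖ (R3+R4) = 6.583 kΩ.
First divider: V_A = V_DC · 6.583/(19.2 + 6.583) = 1.869 V.
V_B = V_A × 0.2966 = 0.5544 V.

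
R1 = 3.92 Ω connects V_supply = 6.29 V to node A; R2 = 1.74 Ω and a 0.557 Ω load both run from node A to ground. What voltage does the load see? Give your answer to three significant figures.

V_out ≈ 0.611 V

The load sits in parallel with R2, giving an effective lower resistance R2' = R2·R_L/(R2+R_L) = 0.4219 Ω.
Then V_out = V_supply · R2'/(R1 + R2') = 6.29 × 0.4219/4.342 = 0.6112 V.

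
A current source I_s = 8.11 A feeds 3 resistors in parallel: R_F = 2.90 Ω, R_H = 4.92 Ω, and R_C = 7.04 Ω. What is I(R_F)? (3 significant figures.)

I ≈ 4.05 A

Total conductance ΣG = 1/2.90 + 1/4.92 + 1/7.04 = 0.6901 (units of 1/Ω).
Current divider: I(R_F) = I_s · G_k/ΣG = 8.11 × (0.3448/0.6901) = 8.11 × 0.4997 = 4.052 A.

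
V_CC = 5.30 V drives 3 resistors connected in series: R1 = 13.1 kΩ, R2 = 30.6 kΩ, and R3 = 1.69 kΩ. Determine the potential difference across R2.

V ≈ 3.57 V

Series total: ΣR = 13.1 + 30.6 + 1.69 = 45.39 kΩ.
By the voltage-divider rule, V = 5.30 × 30.60/45.39 = 3.573 V.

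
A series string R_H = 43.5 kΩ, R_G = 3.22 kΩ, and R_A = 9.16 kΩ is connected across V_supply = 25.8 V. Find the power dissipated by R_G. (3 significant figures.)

ΣR = 55.88 kΩ → I = 25.8/55.88 = 0.4617 mA.
V(R_G) = I·R = 1.487 V; P = V·I = 1.487 × 0.4617 = 0.6864 mW.

P ≈ 0.686 mW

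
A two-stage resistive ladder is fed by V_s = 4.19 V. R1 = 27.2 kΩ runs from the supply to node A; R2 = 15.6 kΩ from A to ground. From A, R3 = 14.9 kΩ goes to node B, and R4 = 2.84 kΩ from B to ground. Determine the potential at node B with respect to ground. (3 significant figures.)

Looking into the second stage from A: R3 + R4 = 17.74 kΩ appears in parallel with R2.
Effective lower resistance at A: R2 ‖ 17.74 = 8.301 kΩ.
V_A = 4.19 × 8.301/(27.2 + 8.301) = 0.9797 V.
V_B = V_A × 0.1601 = 0.1568 V.

V_B ≈ 0.157 V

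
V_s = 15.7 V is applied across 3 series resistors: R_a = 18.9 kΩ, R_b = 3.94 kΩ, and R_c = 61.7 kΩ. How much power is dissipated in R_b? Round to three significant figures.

ΣR = 84.54 kΩ → I = 15.7/84.54 = 0.1857 mA.
P = I²R = 0.03449 × 3.94 = 0.1359 mW.

P ≈ 0.136 mW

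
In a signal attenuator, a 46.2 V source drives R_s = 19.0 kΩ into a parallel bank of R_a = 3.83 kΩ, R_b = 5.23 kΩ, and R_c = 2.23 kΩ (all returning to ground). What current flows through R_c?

I ≈ 1.14 mA

Equivalent of the parallel group: R_p = 1.110 kΩ.
V_A = 46.2 × 1.110/20.11 = 2.551 V.
I(R_c) = V_A / R_c = 2.551/2.23 = 1.144 mA.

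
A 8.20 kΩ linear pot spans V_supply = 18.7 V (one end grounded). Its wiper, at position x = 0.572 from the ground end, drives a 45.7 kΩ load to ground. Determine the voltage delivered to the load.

The pot divides into 3.510 kΩ above the wiper and 4.690 kΩ below.
Lower segment in parallel with the load: 4.690 ‖ 45.7 = 4.254 kΩ.
Loaded-divider output: V_out = 18.7 × 0.5479 = 10.25 V.

V_out ≈ 10.2 V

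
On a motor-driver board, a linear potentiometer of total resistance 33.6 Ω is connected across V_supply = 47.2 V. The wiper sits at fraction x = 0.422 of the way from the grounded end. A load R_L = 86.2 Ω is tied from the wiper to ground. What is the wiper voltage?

Split the track: R_lower = x·R_p = 14.18 Ω, R_upper = (1−x)·R_p = 19.42 Ω.
R_L loads the lower segment: effective lower R = 12.18 Ω.
Loaded-divider output: V_out = 47.2 × 0.3854 = 18.19 V.

V_out ≈ 18.2 V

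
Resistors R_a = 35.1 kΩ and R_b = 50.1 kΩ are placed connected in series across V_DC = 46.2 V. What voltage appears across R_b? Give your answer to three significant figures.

ΣR = 35.1 + 50.1 = 85.20 kΩ.
By the voltage-divider rule, V = 46.2 × 50.10/85.20 = 27.17 V.

V ≈ 27.2 V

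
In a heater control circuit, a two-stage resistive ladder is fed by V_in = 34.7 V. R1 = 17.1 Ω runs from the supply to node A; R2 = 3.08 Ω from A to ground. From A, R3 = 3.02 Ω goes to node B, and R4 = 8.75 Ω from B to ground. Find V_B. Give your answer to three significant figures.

Looking into the second stage from A: R3 + R4 = 11.77 Ω appears in parallel with R2.
Effective lower resistance at A: R2 ‖ 11.77 = 2.441 Ω.
V_A = 34.7 × 2.441/(17.1 + 2.441) = 4.335 V.
Stage 2 is unloaded, so V_B = V_A · R4/(R3+R4) = 4.335 × 8.75/11.77 = 3.223 V.

V_B ≈ 3.22 V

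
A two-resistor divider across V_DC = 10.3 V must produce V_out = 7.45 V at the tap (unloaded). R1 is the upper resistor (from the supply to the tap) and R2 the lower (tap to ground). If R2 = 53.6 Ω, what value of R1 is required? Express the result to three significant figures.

V_out/V_DC = R2/(R1+R2) = 0.7233.
So R1 = R2 · (V_DC/V_out − 1) = 53.6 × (10.3/7.45 − 1) = 53.6 × 0.3826 = 20.50 Ω.

R1 ≈ 20.5 Ω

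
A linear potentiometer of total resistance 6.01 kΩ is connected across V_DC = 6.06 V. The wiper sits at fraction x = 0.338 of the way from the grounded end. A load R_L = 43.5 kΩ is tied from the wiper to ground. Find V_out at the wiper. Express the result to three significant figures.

Split the track: R_lower = x·R_p = 2.031 kΩ, R_upper = (1−x)·R_p = 3.979 kΩ.
(x·R_p) ‖ R_L = 1.941 kΩ.
Loaded-divider output: V_out = 6.06 × 0.3279 = 1.987 V.

V_out ≈ 1.99 V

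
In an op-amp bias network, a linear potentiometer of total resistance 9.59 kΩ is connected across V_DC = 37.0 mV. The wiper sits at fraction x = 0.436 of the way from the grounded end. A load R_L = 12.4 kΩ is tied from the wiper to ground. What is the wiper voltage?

Lower segment x·R_p = 4.181 kΩ; upper segment (1−x)·R_p = 5.409 kΩ.
Lower segment in parallel with the load: 4.181 ‖ 12.4 = 3.127 kΩ.
Then V_out = V_DC · 3.127/(5.409 + 3.127) = 13.55 mV.

V_out ≈ 13.6 mV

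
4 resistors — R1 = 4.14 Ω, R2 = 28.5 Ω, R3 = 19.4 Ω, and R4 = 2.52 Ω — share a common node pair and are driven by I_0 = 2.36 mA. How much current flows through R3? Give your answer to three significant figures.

Conductances: ΣG = 1/4.14 + 1/28.5 + 1/19.4 + 1/2.52 = 0.7250 (1/Ω).
R3 takes the fraction G_k/ΣG = 0.05155/0.7250 = 0.07110, so I = 2.36 × 0.07110 = 0.1678 mA.

I ≈ 0.168 mA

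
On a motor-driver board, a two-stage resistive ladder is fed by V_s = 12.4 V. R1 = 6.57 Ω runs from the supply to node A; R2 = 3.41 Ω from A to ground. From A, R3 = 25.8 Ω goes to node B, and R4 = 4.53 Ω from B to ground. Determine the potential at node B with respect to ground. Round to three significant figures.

V_B ≈ 0.589 V

The second stage (R3 + R4 = 30.33 Ω) loads node A in parallel with R2.
Effective lower resistance at A: R2 ‖ 30.33 = 3.065 Ω.
V_A = 12.4 × 3.065/(6.57 + 3.065) = 3.945 V.
V_B = V_A × 0.1494 = 0.5892 V.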